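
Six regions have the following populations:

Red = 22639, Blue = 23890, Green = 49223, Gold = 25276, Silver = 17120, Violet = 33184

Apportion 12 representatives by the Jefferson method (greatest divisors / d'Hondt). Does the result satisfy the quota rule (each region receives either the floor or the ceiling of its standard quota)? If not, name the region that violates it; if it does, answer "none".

Standard quotas: Red 1.586, Blue 1.673, Green 3.448, Gold 1.770, Silver 1.199, Violet 2.324.
Jefferson allocation: Red 1, Blue 2, Green 4, Gold 2, Silver 1, Violet 2.
Every allocation lies between the lower and upper quota.

none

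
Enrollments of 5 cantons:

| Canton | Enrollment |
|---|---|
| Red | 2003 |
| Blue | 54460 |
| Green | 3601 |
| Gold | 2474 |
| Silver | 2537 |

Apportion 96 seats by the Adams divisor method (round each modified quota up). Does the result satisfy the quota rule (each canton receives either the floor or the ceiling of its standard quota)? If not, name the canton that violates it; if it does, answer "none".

Standard quotas: Red 2.955, Blue 80.341, Green 5.312, Gold 3.650, Silver 3.743.
Adams allocation: Red 3, Blue 79, Green 6, Gold 4, Silver 4.
Blue has quota 80.341 (lower 80, upper 81) but receives 79 — outside the quota interval.

Blue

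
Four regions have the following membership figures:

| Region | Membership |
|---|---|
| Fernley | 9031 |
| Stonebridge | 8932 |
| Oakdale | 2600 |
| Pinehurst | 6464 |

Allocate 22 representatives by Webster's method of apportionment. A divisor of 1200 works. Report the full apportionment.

Fernley 8, Stonebridge 7, Oakdale 2, Pinehurst 5

With modified divisor 1200: modified quotas Fernley 7.526, Stonebridge 7.443, Oakdale 2.167, Pinehurst 5.387.
Rounding to the nearest integer: Fernley 8, Stonebridge 7, Oakdale 2, Pinehurst 5 (total 22).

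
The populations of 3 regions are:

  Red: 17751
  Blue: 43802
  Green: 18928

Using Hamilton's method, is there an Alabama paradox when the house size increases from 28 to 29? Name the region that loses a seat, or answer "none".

none

At 28 seats: Red 6, Blue 15, Green 7.
At 29 seats: Red 6, Blue 16, Green 7.
No region's allocation decreased.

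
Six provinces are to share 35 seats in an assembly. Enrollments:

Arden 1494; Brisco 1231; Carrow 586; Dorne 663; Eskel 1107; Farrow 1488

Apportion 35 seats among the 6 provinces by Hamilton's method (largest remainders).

Arden 8; Brisco 7; Carrow 3; Dorne 3; Eskel 6; Farrow 8

Standard divisor: 6569 ÷ 35 ≈ 187.686.
Standard quotas: Arden 7.960, Brisco 6.559, Carrow 3.122, Dorne 3.533, Eskel 5.898, Farrow 7.928.
Lower quotas: Arden 7, Brisco 6, Carrow 3, Dorne 3, Eskel 5, Farrow 7 (sum 31, leaving 4 seats).
Remainders in descending order: Arden 0.960, Farrow 0.928, Eskel 0.898, Brisco 0.559, Dorne 0.533, Carrow 0.122.
The surplus seats go to Arden, Farrow, Eskel, Brisco.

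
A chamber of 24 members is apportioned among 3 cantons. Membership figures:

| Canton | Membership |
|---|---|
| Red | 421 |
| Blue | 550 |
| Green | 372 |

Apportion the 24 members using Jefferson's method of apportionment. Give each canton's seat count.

Standard divisor 1343/24 ≈ 55.958; standard quotas: Red 7.523, Blue 9.829, Green 6.648.
Rounding down gives 7, 9, 6 = 22 seats, so the divisor must be adjusted.
With modified divisor 52.9: modified quotas Red 7.958, Blue 10.397, Green 7.032.
Rounding down: Red 7, Blue 10, Green 7 (total 24).

Red: 7; Blue: 10; Green: 7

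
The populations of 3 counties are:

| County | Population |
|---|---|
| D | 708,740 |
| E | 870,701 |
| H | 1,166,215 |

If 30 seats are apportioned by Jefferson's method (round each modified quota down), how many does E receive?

Standard divisor 2745656/30 ≈ 91521.867; standard quotas: D 7.744, E 9.514, H 12.742.
Rounding down gives 7, 9, 12 = 28 seats, so the divisor must be adjusted.
With modified divisor 87800: modified quotas D 8.072, E 9.917, H 13.283.
Rounding down: D 8, E 9, H 13 (total 30).
E receives 9.

9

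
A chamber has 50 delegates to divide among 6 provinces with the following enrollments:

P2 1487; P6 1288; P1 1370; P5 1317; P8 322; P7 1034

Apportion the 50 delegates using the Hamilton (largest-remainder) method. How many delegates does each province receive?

Total 6818; standard divisor 6818/50 ≈ 136.36.
Standard quotas: P2 10.905, P6 9.446, P1 10.047, P5 9.658, P8 2.361, P7 7.583.
Lower quotas: P2 10, P6 9, P1 10, P5 9, P8 2, P7 7 (sum 47, leaving 3 seats).
Remainders in descending order: P2 0.905, P5 0.658, P7 0.583, P6 0.446, P8 0.361, P1 0.047.
Largest remainders: P2, P5, P7 receive the extra seats.

P2=11, P6=9, P1=10, P5=10, P8=2, P7=8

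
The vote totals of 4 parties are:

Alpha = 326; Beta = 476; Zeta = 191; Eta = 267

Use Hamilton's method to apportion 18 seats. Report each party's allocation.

Alpha: 4; Beta: 7; Zeta: 3; Eta: 4

Standard divisor: 1260 ÷ 18 = 70.
Standard quotas: Alpha 4.657, Beta 6.800, Zeta 2.729, Eta 3.814.
Lower quotas: Alpha 4, Beta 6, Zeta 2, Eta 3 (sum 15, leaving 3 seats).
Remainders in descending order: Eta 0.814, Beta 0.800, Zeta 0.729, Alpha 0.657.
The surplus seats go to Eta, Beta, Zeta.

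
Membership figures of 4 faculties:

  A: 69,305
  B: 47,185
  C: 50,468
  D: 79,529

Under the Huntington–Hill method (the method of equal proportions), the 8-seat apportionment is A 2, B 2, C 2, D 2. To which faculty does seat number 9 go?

Priority for the next seat is population ÷ (√(s·(s+1))).
Priorities: A 28293.648, B 19263.196, C 20603.475, D 32467.578.
Highest priority: D.

D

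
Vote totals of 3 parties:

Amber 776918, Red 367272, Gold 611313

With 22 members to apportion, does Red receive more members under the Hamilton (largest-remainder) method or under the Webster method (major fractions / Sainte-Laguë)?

Webster

Hamilton: Amber 10, Red 4, Gold 8.
Webster: Amber 10, Red 5, Gold 7.
Red gets 4 under Hamilton and 5 under Webster.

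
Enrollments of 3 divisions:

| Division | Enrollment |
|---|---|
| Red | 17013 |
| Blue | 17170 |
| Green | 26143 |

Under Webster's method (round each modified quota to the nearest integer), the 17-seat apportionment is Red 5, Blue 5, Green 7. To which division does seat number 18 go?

Green

Priority for the next seat is population ÷ (current seats + 0.5).
Priorities: Red 3093.273, Blue 3121.818, Green 3485.733.
Highest priority: Green.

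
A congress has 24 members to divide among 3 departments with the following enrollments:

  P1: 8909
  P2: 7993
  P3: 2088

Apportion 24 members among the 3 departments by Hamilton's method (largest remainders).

Standard divisor: 18990 ÷ 24 ≈ 791.25.
Standard quotas: P1 11.2594, P2 10.1017, P3 2.6389.
Lower quotas: P1 11, P2 10, P3 2 (sum 23, leaving 1 seat).
Remainders in descending order: P3 0.6389, P1 0.2594, P2 0.1017.
Largest remainder: P3 receives the extra seat.

P1: 11, P2: 10, P3: 3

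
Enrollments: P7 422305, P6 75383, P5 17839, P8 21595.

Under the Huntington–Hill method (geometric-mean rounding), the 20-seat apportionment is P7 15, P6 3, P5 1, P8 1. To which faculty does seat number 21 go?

P7

Priority for the next seat is population ÷ (√(s·(s+1))).
Priorities: P7 27259.671, P6 21761.198, P5 12614.078, P8 15269.971.
Highest priority: P7.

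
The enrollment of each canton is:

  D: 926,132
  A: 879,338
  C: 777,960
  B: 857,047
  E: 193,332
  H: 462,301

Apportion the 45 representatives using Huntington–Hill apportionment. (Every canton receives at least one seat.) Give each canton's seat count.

D: 10, A: 10, C: 9, B: 9, E: 2, H: 5

With divisor 91012: modified quotas D 10.176, A 9.662, C 8.548, B 9.417, E 2.124, H 5.080.
Geometric-mean thresholds: D √(10·11)=10.488, A √(9·10)=9.487, C √(8·9)=8.485, B √(9·10)=9.487, E √(2·3)=2.449, H √(5·6)=5.477.
Each quota rounded against its threshold gives D 10, A 10, C 9, B 9, E 2, H 5 (total 45).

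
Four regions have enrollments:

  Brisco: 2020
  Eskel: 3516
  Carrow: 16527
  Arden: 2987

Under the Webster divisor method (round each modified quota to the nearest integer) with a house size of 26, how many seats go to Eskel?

Standard divisor 25050/26 ≈ 963.462; standard quotas: Brisco 2.097, Eskel 3.649, Carrow 17.154, Arden 3.100.
Rounding to the nearest integer gives Brisco 2, Eskel 4, Carrow 17, Arden 3 — total 26, matching the house size, so no adjustment is needed.
Eskel receives 4.

4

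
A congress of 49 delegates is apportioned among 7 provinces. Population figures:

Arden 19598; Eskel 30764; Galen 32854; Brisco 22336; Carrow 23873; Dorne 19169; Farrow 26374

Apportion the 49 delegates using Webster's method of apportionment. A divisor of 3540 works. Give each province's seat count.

With modified divisor 3540: modified quotas Arden 5.536, Eskel 8.690, Galen 9.281, Brisco 6.310, Carrow 6.744, Dorne 5.415, Farrow 7.450.
Rounding to the nearest integer: Arden 6, Eskel 9, Galen 9, Brisco 6, Carrow 7, Dorne 5, Farrow 7 (total 49).

Arden=6, Eskel=9, Galen=9, Brisco=6, Carrow=7, Dorne=5, Farrow=7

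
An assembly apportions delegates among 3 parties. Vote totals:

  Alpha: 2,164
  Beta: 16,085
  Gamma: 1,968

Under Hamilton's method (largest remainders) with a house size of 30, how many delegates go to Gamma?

3

Total 20217; standard divisor 20217/30 ≈ 673.9.
Standard quotas: Alpha 3.2112, Beta 23.8685, Gamma 2.9203.
Lower quotas: Alpha 3, Beta 23, Gamma 2 (sum 28, leaving 2 seats).
Remainders in descending order: Gamma 0.9203, Beta 0.8685, Alpha 0.2112.
Largest remainders: Gamma, Beta receive the extra seats.
Gamma receives 3.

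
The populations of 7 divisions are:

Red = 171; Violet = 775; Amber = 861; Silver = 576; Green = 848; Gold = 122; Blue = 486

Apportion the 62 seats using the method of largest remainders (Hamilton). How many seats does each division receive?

Standard divisor: 3839 ÷ 62 ≈ 61.919.
Standard quotas: Red 2.762, Violet 12.516, Amber 13.905, Silver 9.302, Green 13.695, Gold 1.970, Blue 7.849.
Lower quotas: Red 2, Violet 12, Amber 13, Silver 9, Green 13, Gold 1, Blue 7 (sum 57, leaving 5 seats).
Remainders in descending order: Gold 0.970, Amber 0.905, Blue 0.849, Red 0.762, Green 0.695, Violet 0.516, Silver 0.302.
The surplus seats go to Gold, Amber, Blue, Red, Green.

Red 3; Violet 12; Amber 14; Silver 9; Green 14; Gold 2; Blue 8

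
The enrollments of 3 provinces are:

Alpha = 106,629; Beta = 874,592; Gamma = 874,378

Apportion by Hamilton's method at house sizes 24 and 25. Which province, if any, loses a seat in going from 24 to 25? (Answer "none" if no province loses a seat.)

At 24 seats: Alpha 2, Beta 11, Gamma 11.
At 25 seats: Alpha 1, Beta 12, Gamma 12.
Alpha drops from 2 to 1.

Alpha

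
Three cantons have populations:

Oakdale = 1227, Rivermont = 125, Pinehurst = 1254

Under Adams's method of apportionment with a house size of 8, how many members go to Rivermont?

Standard divisor 2606/8 ≈ 325.75; standard quotas: Oakdale 3.767, Rivermont 0.384, Pinehurst 3.850.
Rounding up gives 4, 1, 4 = 9 seats, so the divisor must be adjusted.
With modified divisor 414: modified quotas Oakdale 2.964, Rivermont 0.302, Pinehurst 3.029.
Rounding up: Oakdale 3, Rivermont 1, Pinehurst 4 (total 8).
Rivermont receives 1.

1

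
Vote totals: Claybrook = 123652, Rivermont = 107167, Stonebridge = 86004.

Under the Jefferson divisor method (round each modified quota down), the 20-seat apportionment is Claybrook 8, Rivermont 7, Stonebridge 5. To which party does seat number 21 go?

Priority for the next seat is population ÷ (current seats + 1).
Priorities: Claybrook 13739.111, Rivermont 13395.875, Stonebridge 14334.000.
Highest priority: Stonebridge.

Stonebridge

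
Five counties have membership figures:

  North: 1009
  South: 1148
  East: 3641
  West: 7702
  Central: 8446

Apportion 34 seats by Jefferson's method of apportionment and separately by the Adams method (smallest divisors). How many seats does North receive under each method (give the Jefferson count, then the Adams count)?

Jefferson: North 1, South 1, East 6, West 12, Central 14.
Adams: North 2, South 2, East 6, West 11, Central 13.
North gets 1 under Jefferson and 2 under Adams.

1 and 2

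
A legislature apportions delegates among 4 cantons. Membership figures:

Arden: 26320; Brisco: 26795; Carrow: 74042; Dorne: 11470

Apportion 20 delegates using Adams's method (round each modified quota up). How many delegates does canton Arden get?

4

Standard divisor 138627/20 ≈ 6931.35; standard quotas: Arden 3.797, Brisco 3.866, Carrow 10.682, Dorne 1.655.
Rounding up gives 4, 4, 11, 2 = 21 seats, so the divisor must be adjusted.
With modified divisor 7800: modified quotas Arden 3.374, Brisco 3.435, Carrow 9.493, Dorne 1.471.
Rounding up: Arden 4, Brisco 4, Carrow 10, Dorne 2 (total 20).
Arden receives 4.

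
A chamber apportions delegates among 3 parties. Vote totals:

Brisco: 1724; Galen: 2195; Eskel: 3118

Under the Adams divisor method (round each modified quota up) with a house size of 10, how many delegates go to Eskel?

4

Standard divisor 7037/10 ≈ 703.7; standard quotas: Brisco 2.450, Galen 3.119, Eskel 4.431.
Rounding up gives 3, 4, 5 = 12 seats, so the divisor must be adjusted.
With modified divisor 800: modified quotas Brisco 2.155, Galen 2.744, Eskel 3.897.
Rounding up: Brisco 3, Galen 3, Eskel 4 (total 10).
Eskel receives 4.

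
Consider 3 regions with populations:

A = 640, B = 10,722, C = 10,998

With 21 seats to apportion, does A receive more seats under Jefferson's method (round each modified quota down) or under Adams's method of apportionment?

Jefferson: A 0, B 10, C 11.
Adams: A 1, B 10, C 10.
A gets 0 under Jefferson and 1 under Adams.

Adams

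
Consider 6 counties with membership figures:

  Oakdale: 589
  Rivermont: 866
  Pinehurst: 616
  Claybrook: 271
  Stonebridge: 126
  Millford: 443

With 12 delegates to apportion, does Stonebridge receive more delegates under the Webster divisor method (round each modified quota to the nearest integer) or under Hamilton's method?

Webster: Oakdale 2, Rivermont 4, Pinehurst 2, Claybrook 1, Stonebridge 1, Millford 2.
Hamilton: Oakdale 2, Rivermont 4, Pinehurst 3, Claybrook 1, Stonebridge 0, Millford 2.
Stonebridge gets 1 under Webster and 0 under Hamilton.

Webster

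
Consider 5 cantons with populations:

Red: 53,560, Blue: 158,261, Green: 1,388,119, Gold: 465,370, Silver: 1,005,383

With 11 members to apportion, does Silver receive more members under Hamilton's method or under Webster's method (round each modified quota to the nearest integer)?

Hamilton: Red 0, Blue 0, Green 5, Gold 2, Silver 4.
Webster: Red 0, Blue 1, Green 5, Gold 2, Silver 3.
Silver gets 4 under Hamilton and 3 under Webster.

Hamilton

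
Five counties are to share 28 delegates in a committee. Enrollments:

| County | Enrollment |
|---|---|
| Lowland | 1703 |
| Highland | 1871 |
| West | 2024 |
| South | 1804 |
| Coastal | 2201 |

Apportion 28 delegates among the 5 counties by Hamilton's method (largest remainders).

Lowland 5, Highland 6, West 6, South 5, Coastal 6

The standard divisor is 9603/28 ≈ 342.964.
Standard quotas: Lowland 4.966, Highland 5.455, West 5.901, South 5.260, Coastal 6.418.
Lower quotas: Lowland 4, Highland 5, West 5, South 5, Coastal 6 (sum 25, leaving 3 seats).
Remainders in descending order: Lowland 0.966, West 0.901, Highland 0.455, Coastal 0.418, South 0.260.
The surplus seats go to Lowland, West, Highland.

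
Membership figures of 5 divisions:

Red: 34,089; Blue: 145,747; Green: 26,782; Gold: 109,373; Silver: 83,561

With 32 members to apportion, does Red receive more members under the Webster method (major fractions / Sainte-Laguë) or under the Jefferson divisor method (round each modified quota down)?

Webster

Webster: Red 3, Blue 11, Green 2, Gold 9, Silver 7.
Jefferson: Red 2, Blue 12, Green 2, Gold 9, Silver 7.
Red gets 3 under Webster and 2 under Jefferson.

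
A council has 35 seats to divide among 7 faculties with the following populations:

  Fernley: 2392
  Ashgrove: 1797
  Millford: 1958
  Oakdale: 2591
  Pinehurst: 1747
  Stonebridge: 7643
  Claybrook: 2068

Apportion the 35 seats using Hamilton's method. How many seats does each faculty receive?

The standard divisor is 20196/35 ≈ 577.029.
Standard quotas: Fernley 4.1454, Ashgrove 3.1142, Millford 3.3932, Oakdale 4.4902, Pinehurst 3.0276, Stonebridge 13.2454, Claybrook 3.5839.
Lower quotas: Fernley 4, Ashgrove 3, Millford 3, Oakdale 4, Pinehurst 3, Stonebridge 13, Claybrook 3 (sum 33, leaving 2 seats).
Remainders in descending order: Claybrook 0.5839, Oakdale 0.4902, Millford 0.3932, Stonebridge 0.2454, Fernley 0.1454, Ashgrove 0.1142, Pinehurst 0.0276.
The surplus seats go to Claybrook, Oakdale.

Fernley=4; Ashgrove=3; Millford=3; Oakdale=5; Pinehurst=3; Stonebridge=13; Claybrook=4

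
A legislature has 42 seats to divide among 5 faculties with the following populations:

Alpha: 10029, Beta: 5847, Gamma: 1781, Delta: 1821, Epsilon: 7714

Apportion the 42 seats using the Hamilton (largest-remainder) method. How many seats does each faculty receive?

Alpha 15, Beta 9, Gamma 3, Delta 3, Epsilon 12

The standard divisor is 27192/42 ≈ 647.429.
Standard quotas: Alpha 15.4905, Beta 9.0311, Gamma 2.7509, Delta 2.8127, Epsilon 11.9148.
Lower quotas: Alpha 15, Beta 9, Gamma 2, Delta 2, Epsilon 11 (sum 39, leaving 3 seats).
Remainders in descending order: Epsilon 0.9148, Delta 0.8127, Gamma 0.7509, Alpha 0.4905, Beta 0.0311.
Largest remainders: Epsilon, Delta, Gamma receive the extra seats.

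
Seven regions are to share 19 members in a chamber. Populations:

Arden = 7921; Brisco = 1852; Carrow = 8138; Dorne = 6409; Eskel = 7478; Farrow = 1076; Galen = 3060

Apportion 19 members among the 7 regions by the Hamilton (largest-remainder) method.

Standard divisor: 35934 ÷ 19 ≈ 1891.263.
Standard quotas: Arden 4.1882, Brisco 0.9792, Carrow 4.3029, Dorne 3.3887, Eskel 3.9540, Farrow 0.5689, Galen 1.6180.
Lower quotas: Arden 4, Brisco 0, Carrow 4, Dorne 3, Eskel 3, Farrow 0, Galen 1 (sum 15, leaving 4 seats).
Remainders in descending order: Brisco 0.9792, Eskel 0.9540, Galen 0.6180, Farrow 0.5689, Dorne 0.3887, Carrow 0.3029, Arden 0.1882.
The surplus seats go to Brisco, Eskel, Galen, Farrow.

Arden=4, Brisco=1, Carrow=4, Dorne=3, Eskel=4, Farrow=1, Galen=2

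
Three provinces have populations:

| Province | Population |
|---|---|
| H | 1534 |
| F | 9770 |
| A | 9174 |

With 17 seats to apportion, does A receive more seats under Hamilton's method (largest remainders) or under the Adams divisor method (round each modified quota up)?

Hamilton: H 1, F 8, A 8.
Adams: H 2, F 8, A 7.
A gets 8 under Hamilton and 7 under Adams.

Hamilton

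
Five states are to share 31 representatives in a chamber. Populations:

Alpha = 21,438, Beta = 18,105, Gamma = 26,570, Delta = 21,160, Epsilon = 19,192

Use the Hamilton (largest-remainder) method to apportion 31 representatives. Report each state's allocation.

Alpha: 6; Beta: 5; Gamma: 8; Delta: 6; Epsilon: 6

Total 106465; standard divisor 106465/31 ≈ 3434.355.
Standard quotas: Alpha 6.2422, Beta 5.2717, Gamma 7.7365, Delta 6.1613, Epsilon 5.5882.
Lower quotas: Alpha 6, Beta 5, Gamma 7, Delta 6, Epsilon 5 (sum 29, leaving 2 seats).
Remainders in descending order: Gamma 0.7365, Epsilon 0.5882, Beta 0.2717, Alpha 0.2422, Delta 0.1613.
The surplus seats go to Gamma, Epsilon.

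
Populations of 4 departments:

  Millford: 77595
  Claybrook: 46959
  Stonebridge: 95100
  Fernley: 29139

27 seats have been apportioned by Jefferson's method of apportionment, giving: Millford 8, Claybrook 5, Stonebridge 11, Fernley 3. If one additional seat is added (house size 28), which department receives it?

Priority for the next seat is population ÷ (current seats + 1).
Priorities: Millford 8621.667, Claybrook 7826.500, Stonebridge 7925.000, Fernley 7284.750.
Highest priority: Millford.

Millford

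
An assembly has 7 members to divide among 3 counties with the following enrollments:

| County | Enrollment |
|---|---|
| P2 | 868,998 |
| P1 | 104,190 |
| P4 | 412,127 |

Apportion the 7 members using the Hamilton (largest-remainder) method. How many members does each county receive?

Total 1385315; standard divisor 1385315/7 ≈ 197902.143.
Standard quotas: P2 4.3910, P1 0.5265, P4 2.0825.
Lower quotas: P2 4, P1 0, P4 2 (sum 6, leaving 1 seat).
Remainders in descending order: P1 0.5265, P2 0.3910, P4 0.0825.
Largest remainder: P1 receives the extra seat.

P2 4, P1 1, P4 2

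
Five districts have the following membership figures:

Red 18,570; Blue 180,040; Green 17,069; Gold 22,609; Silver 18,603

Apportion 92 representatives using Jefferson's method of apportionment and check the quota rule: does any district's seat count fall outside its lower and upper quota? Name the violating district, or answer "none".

Blue

Standard quotas: Red 6.650, Blue 64.477, Green 6.113, Gold 8.097, Silver 6.662.
Jefferson allocation: Red 6, Blue 66, Green 6, Gold 8, Silver 6.
Blue has quota 64.477 (lower 64, upper 65) but receives 66 — outside the quota interval.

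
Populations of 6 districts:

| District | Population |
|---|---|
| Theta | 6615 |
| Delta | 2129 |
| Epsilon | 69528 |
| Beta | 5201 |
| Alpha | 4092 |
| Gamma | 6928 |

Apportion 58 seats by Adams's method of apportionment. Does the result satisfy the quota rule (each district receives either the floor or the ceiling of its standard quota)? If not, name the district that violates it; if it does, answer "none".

Epsilon

Standard quotas: Theta 4.060, Delta 1.307, Epsilon 42.676, Beta 3.192, Alpha 2.512, Gamma 4.252.
Adams allocation: Theta 4, Delta 2, Epsilon 41, Beta 4, Alpha 3, Gamma 4.
Epsilon has quota 42.676 (lower 42, upper 43) but receives 41 — outside the quota interval.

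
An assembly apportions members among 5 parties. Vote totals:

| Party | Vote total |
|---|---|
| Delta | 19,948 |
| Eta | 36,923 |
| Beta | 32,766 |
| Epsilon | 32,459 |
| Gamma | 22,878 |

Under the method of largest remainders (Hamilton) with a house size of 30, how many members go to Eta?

The standard divisor is 144974/30 ≈ 4832.467.
Standard quotas: Delta 4.1279, Eta 7.6406, Beta 6.7804, Epsilon 6.7169, Gamma 4.7342.
Lower quotas: Delta 4, Eta 7, Beta 6, Epsilon 6, Gamma 4 (sum 27, leaving 3 seats).
Remainders in descending order: Beta 0.7804, Gamma 0.7342, Epsilon 0.7169, Eta 0.6406, Delta 0.1279.
The surplus seats go to Beta, Gamma, Epsilon.
Eta receives 7.

7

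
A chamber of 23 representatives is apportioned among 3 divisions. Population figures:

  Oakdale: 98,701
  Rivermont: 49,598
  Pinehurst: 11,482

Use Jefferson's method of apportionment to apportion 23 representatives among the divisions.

Oakdale: 15; Rivermont: 7; Pinehurst: 1

Standard divisor 159781/23 ≈ 6947; standard quotas: Oakdale 14.208, Rivermont 7.139, Pinehurst 1.653.
Rounding down gives 14, 7, 1 = 22 seats, so the divisor must be adjusted.
With modified divisor 6400: modified quotas Oakdale 15.422, Rivermont 7.750, Pinehurst 1.794.
Rounding down: Oakdale 15, Rivermont 7, Pinehurst 1 (total 23).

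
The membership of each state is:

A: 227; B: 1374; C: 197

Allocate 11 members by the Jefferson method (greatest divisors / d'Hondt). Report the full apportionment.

Standard divisor 1798/11 ≈ 163.455; standard quotas: A 1.389, B 8.406, C 1.205.
Rounding down gives 1, 8, 1 = 10 seats, so the divisor must be adjusted.
With modified divisor 150: modified quotas A 1.513, B 9.160, C 1.313.
Rounding down: A 1, B 9, C 1 (total 11).

A 1, B 9, C 1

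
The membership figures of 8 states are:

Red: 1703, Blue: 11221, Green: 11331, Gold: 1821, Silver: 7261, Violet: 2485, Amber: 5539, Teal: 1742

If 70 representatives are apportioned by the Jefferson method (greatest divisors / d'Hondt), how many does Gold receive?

3

Standard divisor 43103/70 ≈ 615.757; standard quotas: Red 2.766, Blue 18.223, Green 18.402, Gold 2.957, Silver 11.792, Violet 4.036, Amber 8.995, Teal 2.829.
Rounding down gives 2, 18, 18, 2, 11, 4, 8, 2 = 65 seats, so the divisor must be adjusted.
With modified divisor 586: modified quotas Red 2.906, Blue 19.148, Green 19.336, Gold 3.108, Silver 12.391, Violet 4.241, Amber 9.452, Teal 2.973.
Rounding down: Red 2, Blue 19, Green 19, Gold 3, Silver 12, Violet 4, Amber 9, Teal 2 (total 70).
Gold receives 3.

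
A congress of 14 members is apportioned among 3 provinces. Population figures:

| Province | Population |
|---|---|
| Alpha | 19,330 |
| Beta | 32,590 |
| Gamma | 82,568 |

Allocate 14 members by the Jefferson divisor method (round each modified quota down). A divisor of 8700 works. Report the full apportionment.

Alpha: 2; Beta: 3; Gamma: 9

With modified divisor 8700: modified quotas Alpha 2.222, Beta 3.746, Gamma 9.491.
Rounding down: Alpha 2, Beta 3, Gamma 9 (total 14).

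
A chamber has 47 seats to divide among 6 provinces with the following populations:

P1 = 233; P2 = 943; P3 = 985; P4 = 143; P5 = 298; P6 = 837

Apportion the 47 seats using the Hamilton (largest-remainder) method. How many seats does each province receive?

Total 3439; standard divisor 3439/47 ≈ 73.17.
Standard quotas: P1 3.184, P2 12.888, P3 13.462, P4 1.954, P5 4.073, P6 11.439.
Lower quotas: P1 3, P2 12, P3 13, P4 1, P5 4, P6 11 (sum 44, leaving 3 seats).
Remainders in descending order: P4 0.954, P2 0.888, P3 0.462, P6 0.439, P1 0.184, P5 0.073.
Largest remainders: P4, P2, P3 receive the extra seats.

P1=3, P2=13, P3=14, P4=2, P5=4, P6=11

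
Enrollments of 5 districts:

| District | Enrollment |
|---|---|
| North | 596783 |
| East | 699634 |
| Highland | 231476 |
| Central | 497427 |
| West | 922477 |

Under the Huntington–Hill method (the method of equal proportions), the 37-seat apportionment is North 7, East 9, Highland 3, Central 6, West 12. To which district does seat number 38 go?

North

Priority for the next seat is population ÷ (√(s·(s+1))).
Priorities: North 79748.483, East 73747.899, Highland 66821.365, Central 76754.652, West 73857.269.
Highest priority: North.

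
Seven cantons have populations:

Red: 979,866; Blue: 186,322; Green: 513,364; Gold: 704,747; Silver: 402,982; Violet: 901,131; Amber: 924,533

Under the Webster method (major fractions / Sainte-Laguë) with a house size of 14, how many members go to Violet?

3

Standard divisor 4612945/14 ≈ 329496.071; standard quotas: Red 2.974, Blue 0.565, Green 1.558, Gold 2.139, Silver 1.223, Violet 2.735, Amber 2.806.
Rounding to the nearest integer gives 3, 1, 2, 2, 1, 3, 3 = 15 seats, so the divisor must be adjusted.
With modified divisor 351300: modified quotas Red 2.789, Blue 0.530, Green 1.461, Gold 2.006, Silver 1.147, Violet 2.565, Amber 2.632.
Rounding to the nearest integer: Red 3, Blue 1, Green 1, Gold 2, Silver 1, Violet 3, Amber 3 (total 14).
Violet receives 3.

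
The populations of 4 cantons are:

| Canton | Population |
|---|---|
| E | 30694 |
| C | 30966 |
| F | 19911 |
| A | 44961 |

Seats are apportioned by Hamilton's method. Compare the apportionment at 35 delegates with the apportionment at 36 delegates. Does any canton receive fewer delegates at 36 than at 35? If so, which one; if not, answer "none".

At 35 seats: E 8, C 9, F 6, A 12.
At 36 seats: E 9, C 9, F 5, A 13.
F drops from 6 to 5.

F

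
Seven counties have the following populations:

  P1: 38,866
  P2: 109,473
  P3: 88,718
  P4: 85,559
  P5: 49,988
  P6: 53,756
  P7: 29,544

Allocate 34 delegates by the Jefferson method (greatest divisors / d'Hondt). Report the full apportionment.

Standard divisor 455904/34 ≈ 13408.941; standard quotas: P1 2.899, P2 8.164, P3 6.616, P4 6.381, P5 3.728, P6 4.009, P7 2.203.
Rounding down gives 2, 8, 6, 6, 3, 4, 2 = 31 seats, so the divisor must be adjusted.
With modified divisor 12400: modified quotas P1 3.134, P2 8.828, P3 7.155, P4 6.900, P5 4.031, P6 4.335, P7 2.383.
Rounding down: P1 3, P2 8, P3 7, P4 6, P5 4, P6 4, P7 2 (total 34).

P1: 3, P2: 8, P3: 7, P4: 6, P5: 4, P6: 4, P7: 2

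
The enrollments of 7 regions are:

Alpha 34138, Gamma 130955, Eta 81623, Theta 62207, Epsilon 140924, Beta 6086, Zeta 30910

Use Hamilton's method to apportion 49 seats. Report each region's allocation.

The standard divisor is 486843/49 ≈ 9935.571.
Standard quotas: Alpha 3.4359, Gamma 13.1804, Eta 8.2152, Theta 6.2610, Epsilon 14.1838, Beta 0.6125, Zeta 3.1110.
Lower quotas: Alpha 3, Gamma 13, Eta 8, Theta 6, Epsilon 14, Beta 0, Zeta 3 (sum 47, leaving 2 seats).
Remainders in descending order: Beta 0.6125, Alpha 0.4359, Theta 0.2610, Eta 0.2152, Epsilon 0.1838, Gamma 0.1804, Zeta 0.1110.
Largest remainders: Beta, Alpha receive the extra seats.

Alpha=4, Gamma=13, Eta=8, Theta=6, Epsilon=14, Beta=1, Zeta=3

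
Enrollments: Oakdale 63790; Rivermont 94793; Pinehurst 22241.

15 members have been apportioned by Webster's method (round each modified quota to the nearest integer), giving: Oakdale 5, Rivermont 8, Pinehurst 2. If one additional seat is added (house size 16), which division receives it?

Priority for the next seat is population ÷ (current seats + 0.5).
Priorities: Oakdale 11598.182, Rivermont 11152.118, Pinehurst 8896.400.
Highest priority: Oakdale.

Oakdale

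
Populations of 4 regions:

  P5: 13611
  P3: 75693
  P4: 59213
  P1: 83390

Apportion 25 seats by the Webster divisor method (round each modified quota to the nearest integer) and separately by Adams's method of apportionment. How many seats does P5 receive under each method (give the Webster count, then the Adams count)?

Webster: P5 1, P3 8, P4 7, P1 9.
Adams: P5 2, P3 8, P4 6, P1 9.
P5 gets 1 under Webster and 2 under Adams.

1 and 2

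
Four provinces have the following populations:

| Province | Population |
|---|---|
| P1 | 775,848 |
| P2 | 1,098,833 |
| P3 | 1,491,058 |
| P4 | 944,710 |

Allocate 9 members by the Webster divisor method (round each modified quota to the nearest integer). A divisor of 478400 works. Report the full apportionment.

With modified divisor 478400: modified quotas P1 1.622, P2 2.297, P3 3.117, P4 1.975.
Rounding to the nearest integer: P1 2, P2 2, P3 3, P4 2 (total 9).

P1=2, P2=2, P3=3, P4=2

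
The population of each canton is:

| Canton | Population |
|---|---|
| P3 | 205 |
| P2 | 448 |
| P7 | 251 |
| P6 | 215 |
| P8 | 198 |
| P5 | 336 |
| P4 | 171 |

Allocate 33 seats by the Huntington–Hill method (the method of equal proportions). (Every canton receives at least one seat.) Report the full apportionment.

P3=4, P2=8, P7=4, P6=4, P8=4, P5=6, P4=3

With divisor 57: modified quotas P3 3.596, P2 7.860, P7 4.404, P6 3.772, P8 3.474, P5 5.895, P4 3.000.
Geometric-mean thresholds: P3 √(3·4)=3.464, P2 √(7·8)=7.483, P7 √(4·5)=4.472, P6 √(3·4)=3.464, P8 √(3·4)=3.464, P5 √(5·6)=5.477, P4 √(3·4)=3.464.
Each quota rounded against its threshold gives P3 4, P2 8, P7 4, P6 4, P8 4, P5 6, P4 3 (total 33).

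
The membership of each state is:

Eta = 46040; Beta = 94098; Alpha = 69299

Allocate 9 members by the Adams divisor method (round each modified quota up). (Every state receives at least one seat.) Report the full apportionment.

Eta 2, Beta 4, Alpha 3

Standard divisor 209437/9 ≈ 23270.778; standard quotas: Eta 1.978, Beta 4.044, Alpha 2.978.
Rounding up gives 2, 5, 3 = 10 seats, so the divisor must be adjusted.
With modified divisor 27400: modified quotas Eta 1.680, Beta 3.434, Alpha 2.529.
Rounding up: Eta 2, Beta 4, Alpha 3 (total 9).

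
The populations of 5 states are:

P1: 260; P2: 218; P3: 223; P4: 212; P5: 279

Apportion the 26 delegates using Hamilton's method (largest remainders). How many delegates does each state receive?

P1 6; P2 5; P3 5; P4 4; P5 6

The standard divisor is 1192/26 ≈ 45.846.
Standard quotas: P1 5.671, P2 4.755, P3 4.864, P4 4.624, P5 6.086.
Lower quotas: P1 5, P2 4, P3 4, P4 4, P5 6 (sum 23, leaving 3 seats).
Remainders in descending order: P3 0.864, P2 0.755, P1 0.671, P4 0.624, P5 0.086.
The surplus seats go to P3, P2, P1.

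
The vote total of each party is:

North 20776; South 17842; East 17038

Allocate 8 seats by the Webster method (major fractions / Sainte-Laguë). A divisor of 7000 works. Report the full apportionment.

North=3; South=3; East=2

With modified divisor 7000: modified quotas North 2.968, South 2.549, East 2.434.
Rounding to the nearest integer: North 3, South 3, East 2 (total 8).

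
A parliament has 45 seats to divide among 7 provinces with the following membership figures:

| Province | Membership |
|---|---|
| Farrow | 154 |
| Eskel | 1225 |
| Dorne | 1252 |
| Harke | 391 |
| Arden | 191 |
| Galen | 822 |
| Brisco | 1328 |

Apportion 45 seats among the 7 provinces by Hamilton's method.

The standard divisor is 5363/45 ≈ 119.178.
Standard quotas: Farrow 1.292, Eskel 10.279, Dorne 10.505, Harke 3.281, Arden 1.603, Galen 6.897, Brisco 11.143.
Lower quotas: Farrow 1, Eskel 10, Dorne 10, Harke 3, Arden 1, Galen 6, Brisco 11 (sum 42, leaving 3 seats).
Remainders in descending order: Galen 0.897, Arden 0.603, Dorne 0.505, Farrow 0.292, Harke 0.281, Eskel 0.279, Brisco 0.143.
Largest remainders: Galen, Arden, Dorne receive the extra seats.

Farrow 1, Eskel 10, Dorne 11, Harke 3, Arden 2, Galen 7, Brisco 11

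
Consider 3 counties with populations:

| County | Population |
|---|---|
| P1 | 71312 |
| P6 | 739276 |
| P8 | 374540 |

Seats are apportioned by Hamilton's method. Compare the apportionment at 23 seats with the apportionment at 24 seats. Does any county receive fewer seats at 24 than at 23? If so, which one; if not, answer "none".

P1

At 23 seats: P1 2, P6 14, P8 7.
At 24 seats: P1 1, P6 15, P8 8.
P1 drops from 2 to 1.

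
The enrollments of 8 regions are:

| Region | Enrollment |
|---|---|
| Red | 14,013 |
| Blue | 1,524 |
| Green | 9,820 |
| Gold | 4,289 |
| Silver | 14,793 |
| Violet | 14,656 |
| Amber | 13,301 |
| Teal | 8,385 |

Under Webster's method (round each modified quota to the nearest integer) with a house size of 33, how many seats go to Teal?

Standard divisor 80781/33 ≈ 2447.909; standard quotas: Red 5.724, Blue 0.623, Green 4.012, Gold 1.752, Silver 6.043, Violet 5.987, Amber 5.434, Teal 3.425.
Rounding to the nearest integer gives Red 6, Blue 1, Green 4, Gold 2, Silver 6, Violet 6, Amber 5, Teal 3 — total 33, matching the house size, so no adjustment is needed.
Teal receives 3.

3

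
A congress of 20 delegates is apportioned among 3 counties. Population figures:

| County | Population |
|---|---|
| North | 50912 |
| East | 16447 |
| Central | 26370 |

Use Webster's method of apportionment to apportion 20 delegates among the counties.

Standard divisor 93729/20 ≈ 4686.45; standard quotas: North 10.864, East 3.509, Central 5.627.
Rounding to the nearest integer gives 11, 4, 6 = 21 seats, so the divisor must be adjusted.
With modified divisor 4750: modified quotas North 10.718, East 3.463, Central 5.552.
Rounding to the nearest integer: North 11, East 3, Central 6 (total 20).

North 11; East 3; Central 6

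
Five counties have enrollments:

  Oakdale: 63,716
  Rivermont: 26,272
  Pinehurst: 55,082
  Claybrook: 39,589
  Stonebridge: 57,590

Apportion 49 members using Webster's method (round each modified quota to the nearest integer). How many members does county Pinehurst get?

11

Standard divisor 242249/49 ≈ 4943.857; standard quotas: Oakdale 12.888, Rivermont 5.314, Pinehurst 11.142, Claybrook 8.008, Stonebridge 11.649.
Rounding to the nearest integer gives Oakdale 13, Rivermont 5, Pinehurst 11, Claybrook 8, Stonebridge 12 — total 49, matching the house size, so no adjustment is needed.
Pinehurst receives 11.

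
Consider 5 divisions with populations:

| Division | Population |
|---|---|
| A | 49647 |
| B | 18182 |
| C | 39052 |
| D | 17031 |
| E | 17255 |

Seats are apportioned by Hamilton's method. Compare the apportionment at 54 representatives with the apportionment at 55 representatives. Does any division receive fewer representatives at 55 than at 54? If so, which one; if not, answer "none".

none

At 54 seats: A 19, B 7, C 15, D 6, E 7.
At 55 seats: A 19, B 7, C 15, D 7, E 7.
No division's allocation decreased.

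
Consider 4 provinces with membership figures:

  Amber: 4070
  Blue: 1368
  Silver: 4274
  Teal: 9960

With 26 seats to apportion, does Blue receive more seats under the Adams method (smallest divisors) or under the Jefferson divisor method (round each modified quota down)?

Adams

Adams: Amber 5, Blue 2, Silver 6, Teal 13.
Jefferson: Amber 5, Blue 1, Silver 6, Teal 14.
Blue gets 2 under Adams and 1 under Jefferson.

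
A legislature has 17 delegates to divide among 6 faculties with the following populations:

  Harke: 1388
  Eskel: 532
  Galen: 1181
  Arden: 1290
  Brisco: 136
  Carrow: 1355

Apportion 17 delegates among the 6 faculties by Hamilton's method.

Harke 4, Eskel 2, Galen 3, Arden 4, Brisco 0, Carrow 4

Total 5882; standard divisor 5882/17 = 346.
Standard quotas: Harke 4.012, Eskel 1.538, Galen 3.413, Arden 3.728, Brisco 0.393, Carrow 3.916.
Lower quotas: Harke 4, Eskel 1, Galen 3, Arden 3, Brisco 0, Carrow 3 (sum 14, leaving 3 seats).
Remainders in descending order: Carrow 0.916, Arden 0.728, Eskel 0.538, Galen 0.413, Brisco 0.393, Harke 0.012.
Largest remainders: Carrow, Arden, Eskel receive the extra seats.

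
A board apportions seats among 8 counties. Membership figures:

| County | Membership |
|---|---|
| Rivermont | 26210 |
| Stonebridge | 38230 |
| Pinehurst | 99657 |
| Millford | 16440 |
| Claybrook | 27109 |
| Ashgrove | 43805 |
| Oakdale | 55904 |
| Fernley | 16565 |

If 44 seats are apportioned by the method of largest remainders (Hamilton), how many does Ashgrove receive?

6

The standard divisor is 323920/44 ≈ 7361.818.
Standard quotas: Rivermont 3.5603, Stonebridge 5.1930, Pinehurst 13.5370, Millford 2.2331, Claybrook 3.6824, Ashgrove 5.9503, Oakdale 7.5938, Fernley 2.2501.
Lower quotas: Rivermont 3, Stonebridge 5, Pinehurst 13, Millford 2, Claybrook 3, Ashgrove 5, Oakdale 7, Fernley 2 (sum 40, leaving 4 seats).
Remainders in descending order: Ashgrove 0.9503, Claybrook 0.6824, Oakdale 0.5938, Rivermont 0.5603, Pinehurst 0.5370, Fernley 0.2501, Millford 0.2331, Stonebridge 0.1930.
Largest remainders: Ashgrove, Claybrook, Oakdale, Rivermont receive the extra seats.
Ashgrove receives 6.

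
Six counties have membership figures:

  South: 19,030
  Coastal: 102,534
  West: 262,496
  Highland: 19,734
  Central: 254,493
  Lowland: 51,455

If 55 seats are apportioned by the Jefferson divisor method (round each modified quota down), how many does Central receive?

20

Standard divisor 709742/55 ≈ 12904.4; standard quotas: South 1.475, Coastal 7.946, West 20.342, Highland 1.529, Central 19.721, Lowland 3.987.
Rounding down gives 1, 7, 20, 1, 19, 3 = 51 seats, so the divisor must be adjusted.
With modified divisor 12300: modified quotas South 1.547, Coastal 8.336, West 21.341, Highland 1.604, Central 20.690, Lowland 4.183.
Rounding down: South 1, Coastal 8, West 21, Highland 1, Central 20, Lowland 4 (total 55).
Central receives 20.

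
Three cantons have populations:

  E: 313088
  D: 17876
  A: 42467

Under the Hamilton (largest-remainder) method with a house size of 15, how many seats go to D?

Standard divisor: 373431 ÷ 15 ≈ 24895.4.
Standard quotas: E 12.5761, D 0.7180, A 1.7058.
Lower quotas: E 12, D 0, A 1 (sum 13, leaving 2 seats).
Remainders in descending order: D 0.7180, A 0.7058, E 0.5761.
The surplus seats go to D, A.
D receives 1.

1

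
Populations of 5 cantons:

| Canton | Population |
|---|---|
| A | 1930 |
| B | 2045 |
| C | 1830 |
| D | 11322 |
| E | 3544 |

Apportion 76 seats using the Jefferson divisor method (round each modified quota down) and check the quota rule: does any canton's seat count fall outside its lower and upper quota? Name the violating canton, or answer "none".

Standard quotas: A 7.096, B 7.519, C 6.728, D 41.627, E 13.030.
Jefferson allocation: A 7, B 7, C 6, D 43, E 13.
D has quota 41.627 (lower 41, upper 42) but receives 43 — outside the quota interval.

D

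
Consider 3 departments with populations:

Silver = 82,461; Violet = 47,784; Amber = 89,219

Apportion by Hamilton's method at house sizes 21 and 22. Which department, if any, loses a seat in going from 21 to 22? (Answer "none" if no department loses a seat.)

none

At 21 seats: Silver 8, Violet 5, Amber 8.
At 22 seats: Silver 8, Violet 5, Amber 9.
No department's allocation decreased.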